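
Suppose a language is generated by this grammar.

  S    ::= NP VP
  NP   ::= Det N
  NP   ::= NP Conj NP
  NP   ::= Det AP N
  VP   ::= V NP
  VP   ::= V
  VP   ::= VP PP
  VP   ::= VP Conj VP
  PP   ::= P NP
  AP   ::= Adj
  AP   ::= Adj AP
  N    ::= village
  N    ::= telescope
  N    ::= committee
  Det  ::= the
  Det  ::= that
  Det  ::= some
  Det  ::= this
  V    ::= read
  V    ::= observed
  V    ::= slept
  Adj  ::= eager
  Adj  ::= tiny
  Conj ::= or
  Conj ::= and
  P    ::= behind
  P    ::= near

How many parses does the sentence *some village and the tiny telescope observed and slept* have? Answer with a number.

[S [NP [NP [Det some] [N village]] [Conj and] [NP [Det the] [AP [Adj tiny]] [N telescope]]] [VP [VP [V observed]] [Conj and] [VP [V slept]]]]
No rule offers an alternative attachment or grouping for any span, so this is the only derivation.

1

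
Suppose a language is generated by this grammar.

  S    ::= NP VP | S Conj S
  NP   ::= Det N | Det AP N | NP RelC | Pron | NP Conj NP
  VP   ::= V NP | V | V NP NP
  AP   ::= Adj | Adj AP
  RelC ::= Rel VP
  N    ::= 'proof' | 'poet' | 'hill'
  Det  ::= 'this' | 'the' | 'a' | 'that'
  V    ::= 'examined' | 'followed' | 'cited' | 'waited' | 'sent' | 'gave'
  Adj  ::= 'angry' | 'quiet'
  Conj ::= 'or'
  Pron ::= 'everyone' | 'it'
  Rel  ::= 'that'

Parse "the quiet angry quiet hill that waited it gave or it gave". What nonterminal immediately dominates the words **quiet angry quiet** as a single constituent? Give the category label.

AP

S
  S
    NP
      NP
        Det: the
        AP
          Adj: quiet
          AP
            Adj: angry
            AP
              Adj: quiet
        N: hill
      RelC
        Rel: that
        VP
          V: waited
          NP
            Pron: it
    VP
      V: gave
  Conj: or
  S
    NP
      Pron: it
    VP
      V: gave
The span 'quiet angry quiet' is the AP node built by AP → Adj AP.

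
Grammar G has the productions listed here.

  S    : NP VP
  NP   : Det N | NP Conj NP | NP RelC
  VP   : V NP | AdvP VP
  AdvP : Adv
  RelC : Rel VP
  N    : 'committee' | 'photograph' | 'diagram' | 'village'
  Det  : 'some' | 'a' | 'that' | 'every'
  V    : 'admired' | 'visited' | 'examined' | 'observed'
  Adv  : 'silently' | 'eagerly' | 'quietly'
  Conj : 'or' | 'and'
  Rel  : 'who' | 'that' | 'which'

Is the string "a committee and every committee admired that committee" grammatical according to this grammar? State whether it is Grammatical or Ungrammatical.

[S [NP [NP [Det a] [N committee]] [Conj and] [NP [Det every] [N committee]]] [VP [V admired] [NP [Det that] [N committee]]]]
The bracketing above is licensed at every node by one of the given productions, with S at the root.

Grammatical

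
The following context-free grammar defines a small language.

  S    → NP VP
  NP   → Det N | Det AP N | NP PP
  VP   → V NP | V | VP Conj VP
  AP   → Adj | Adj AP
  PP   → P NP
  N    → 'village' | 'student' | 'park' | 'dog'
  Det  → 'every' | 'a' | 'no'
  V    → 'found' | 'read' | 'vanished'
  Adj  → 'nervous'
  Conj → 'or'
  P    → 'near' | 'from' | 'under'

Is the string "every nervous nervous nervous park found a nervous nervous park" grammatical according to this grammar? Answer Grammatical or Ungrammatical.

[S [NP [Det every] [AP [Adj nervous] [AP [Adj nervous] [AP [Adj nervous]]]] [N park]] [VP [V found] [NP [Det a] [AP [Adj nervous] [AP [Adj nervous]]] [N park]]]]
Every word is introduced by a lexical rule and the phrasal rules combine the resulting categories into a single S.

Grammatical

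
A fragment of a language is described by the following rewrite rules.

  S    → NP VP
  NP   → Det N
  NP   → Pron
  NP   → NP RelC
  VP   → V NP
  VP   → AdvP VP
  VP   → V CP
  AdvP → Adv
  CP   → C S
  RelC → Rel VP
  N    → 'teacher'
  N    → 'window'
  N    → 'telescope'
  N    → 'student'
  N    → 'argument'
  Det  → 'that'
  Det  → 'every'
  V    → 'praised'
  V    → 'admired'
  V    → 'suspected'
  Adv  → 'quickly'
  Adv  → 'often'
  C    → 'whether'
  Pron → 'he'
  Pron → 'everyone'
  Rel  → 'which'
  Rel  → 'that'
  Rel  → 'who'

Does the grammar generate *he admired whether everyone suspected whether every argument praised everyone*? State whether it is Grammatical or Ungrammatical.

Grammatical

[S [NP [Pron he]] [VP [V admired] [CP [C whether] [S [NP [Pron everyone]] [VP [V suspected] [CP [C whether] [S [NP [Det every] [N argument]] [VP [V praised] [NP [Pron everyone]]]]]]]]]]
Every word is introduced by a lexical rule and the phrasal rules combine the resulting categories into a single S.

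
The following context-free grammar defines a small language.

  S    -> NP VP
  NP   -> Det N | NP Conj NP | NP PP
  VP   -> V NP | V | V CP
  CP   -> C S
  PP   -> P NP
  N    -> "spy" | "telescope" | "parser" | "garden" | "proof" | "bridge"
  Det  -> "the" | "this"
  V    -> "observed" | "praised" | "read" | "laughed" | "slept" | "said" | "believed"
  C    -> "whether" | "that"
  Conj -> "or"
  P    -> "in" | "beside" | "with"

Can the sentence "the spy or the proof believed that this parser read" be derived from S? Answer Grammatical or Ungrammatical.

[S [NP [NP [Det the] [N spy]] [Conj or] [NP [Det the] [N proof]]] [VP [V believed] [CP [C that] [S [NP [Det this] [N parser]] [VP [V read]]]]]]
Each bracket corresponds to one application of a listed rule, so the string is derivable from S.

Grammatical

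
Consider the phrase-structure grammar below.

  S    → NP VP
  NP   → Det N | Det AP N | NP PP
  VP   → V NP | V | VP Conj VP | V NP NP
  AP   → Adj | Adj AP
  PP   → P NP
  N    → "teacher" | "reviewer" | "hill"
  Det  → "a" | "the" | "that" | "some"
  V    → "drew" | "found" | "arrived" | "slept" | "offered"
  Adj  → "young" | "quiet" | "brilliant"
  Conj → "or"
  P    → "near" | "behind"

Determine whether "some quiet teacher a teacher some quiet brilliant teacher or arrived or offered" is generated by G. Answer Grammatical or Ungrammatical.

For S → NP VP, the only prefix that parses as NP is 'some quiet teacher', but the remainder 'a teacher some quiet brilliant teacher or arrived or offered' is not a VP under these rules.

Ungrammatical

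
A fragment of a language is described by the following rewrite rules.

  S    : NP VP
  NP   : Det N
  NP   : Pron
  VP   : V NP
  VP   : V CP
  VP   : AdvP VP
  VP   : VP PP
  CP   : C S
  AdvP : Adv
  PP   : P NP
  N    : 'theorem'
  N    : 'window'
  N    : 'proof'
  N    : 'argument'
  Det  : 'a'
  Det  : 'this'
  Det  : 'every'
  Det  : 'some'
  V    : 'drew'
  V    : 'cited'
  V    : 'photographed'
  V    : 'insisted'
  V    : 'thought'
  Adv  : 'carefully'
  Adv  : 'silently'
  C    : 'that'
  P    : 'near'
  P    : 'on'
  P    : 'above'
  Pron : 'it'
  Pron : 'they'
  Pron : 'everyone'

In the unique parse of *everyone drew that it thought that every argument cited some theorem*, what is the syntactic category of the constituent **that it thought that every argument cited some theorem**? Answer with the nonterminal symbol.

CP

[S [NP [Pron everyone]] [VP [V drew] [CP [C that] [S [NP [Pron it]] [VP [V thought] [CP [C that] [S [NP [Det every] [N argument]] [VP [V cited] [NP [Det some] [N theorem]]]]]]]]]]
The span 'that it thought that every argument cited some theorem' is the CP node built by CP → C S.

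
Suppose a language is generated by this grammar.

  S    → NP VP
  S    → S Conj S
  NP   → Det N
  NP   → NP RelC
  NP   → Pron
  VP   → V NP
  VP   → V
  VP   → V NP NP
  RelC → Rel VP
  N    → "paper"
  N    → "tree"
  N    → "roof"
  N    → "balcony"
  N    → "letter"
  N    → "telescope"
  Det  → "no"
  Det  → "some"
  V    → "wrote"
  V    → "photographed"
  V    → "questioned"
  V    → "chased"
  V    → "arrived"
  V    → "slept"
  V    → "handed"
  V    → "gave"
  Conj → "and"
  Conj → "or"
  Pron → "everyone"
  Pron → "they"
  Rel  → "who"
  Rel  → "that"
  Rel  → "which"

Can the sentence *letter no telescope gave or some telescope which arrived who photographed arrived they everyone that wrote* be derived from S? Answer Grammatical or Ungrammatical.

For S → NP VP, no prefix of the string parses as an NP. The alternative S rule S → S Conj S likewise has no satisfying split.

Ungrammatical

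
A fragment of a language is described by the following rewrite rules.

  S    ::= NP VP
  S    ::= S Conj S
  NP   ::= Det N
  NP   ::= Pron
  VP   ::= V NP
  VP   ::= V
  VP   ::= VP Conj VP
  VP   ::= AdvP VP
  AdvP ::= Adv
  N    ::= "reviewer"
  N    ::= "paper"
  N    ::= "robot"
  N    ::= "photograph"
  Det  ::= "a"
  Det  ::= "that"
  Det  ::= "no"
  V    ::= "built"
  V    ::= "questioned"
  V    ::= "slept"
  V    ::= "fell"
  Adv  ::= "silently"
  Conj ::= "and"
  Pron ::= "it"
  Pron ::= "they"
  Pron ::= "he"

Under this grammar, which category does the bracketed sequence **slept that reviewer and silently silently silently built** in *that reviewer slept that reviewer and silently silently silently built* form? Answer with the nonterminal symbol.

VP

[S [NP [Det that] [N reviewer]] [VP [VP [V slept] [NP [Det that] [N reviewer]]] [Conj and] [VP [AdvP [Adv silently]] [VP [AdvP [Adv silently]] [VP [AdvP [Adv silently]] [VP [V built]]]]]]]
The span 'slept that reviewer and silently silently silently built' is the VP node built by VP → VP Conj VP.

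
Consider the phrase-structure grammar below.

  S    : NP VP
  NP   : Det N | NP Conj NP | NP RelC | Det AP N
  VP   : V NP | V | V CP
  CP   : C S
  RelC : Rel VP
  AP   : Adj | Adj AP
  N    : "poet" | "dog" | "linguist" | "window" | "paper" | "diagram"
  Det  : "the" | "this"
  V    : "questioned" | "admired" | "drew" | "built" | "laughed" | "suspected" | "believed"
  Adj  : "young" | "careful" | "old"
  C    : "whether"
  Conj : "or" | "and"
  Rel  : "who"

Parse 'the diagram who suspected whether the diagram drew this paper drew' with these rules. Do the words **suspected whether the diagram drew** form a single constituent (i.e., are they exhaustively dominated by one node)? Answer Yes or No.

No

[S [NP [NP [Det the] [N diagram]] [RelC [Rel who] [VP [V suspected] [CP [C whether] [S [NP [Det the] [N diagram]] [VP [V drew] [NP [Det this] [N paper]]]]]]]] [VP [V drew]]]
The smallest constituent containing 'suspected whether the diagram drew' is the VP spanning 'suspected whether the diagram drew this paper'; no single node in the tree dominates exactly the given words.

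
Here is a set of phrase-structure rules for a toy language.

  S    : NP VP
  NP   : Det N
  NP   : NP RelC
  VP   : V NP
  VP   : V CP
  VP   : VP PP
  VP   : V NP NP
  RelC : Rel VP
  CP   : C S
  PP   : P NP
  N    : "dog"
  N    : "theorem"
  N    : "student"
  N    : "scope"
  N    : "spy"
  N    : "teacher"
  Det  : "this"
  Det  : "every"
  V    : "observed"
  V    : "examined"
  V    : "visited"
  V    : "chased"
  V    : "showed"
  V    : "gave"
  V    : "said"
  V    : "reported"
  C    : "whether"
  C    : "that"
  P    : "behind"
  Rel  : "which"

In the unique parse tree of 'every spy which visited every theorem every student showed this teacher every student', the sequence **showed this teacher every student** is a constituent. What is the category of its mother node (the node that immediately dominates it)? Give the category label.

S

[S [NP [NP [Det every] [N spy]] [RelC [Rel which] [VP [V visited] [NP [Det every] [N theorem]] [NP [Det every] [N student]]]]] [VP [V showed] [NP [Det this] [N teacher]] [NP [Det every] [N student]]]]
The span 'showed this teacher every student' is the VP node built by VP → V NP NP.
Its mother is the S built by S → NP VP.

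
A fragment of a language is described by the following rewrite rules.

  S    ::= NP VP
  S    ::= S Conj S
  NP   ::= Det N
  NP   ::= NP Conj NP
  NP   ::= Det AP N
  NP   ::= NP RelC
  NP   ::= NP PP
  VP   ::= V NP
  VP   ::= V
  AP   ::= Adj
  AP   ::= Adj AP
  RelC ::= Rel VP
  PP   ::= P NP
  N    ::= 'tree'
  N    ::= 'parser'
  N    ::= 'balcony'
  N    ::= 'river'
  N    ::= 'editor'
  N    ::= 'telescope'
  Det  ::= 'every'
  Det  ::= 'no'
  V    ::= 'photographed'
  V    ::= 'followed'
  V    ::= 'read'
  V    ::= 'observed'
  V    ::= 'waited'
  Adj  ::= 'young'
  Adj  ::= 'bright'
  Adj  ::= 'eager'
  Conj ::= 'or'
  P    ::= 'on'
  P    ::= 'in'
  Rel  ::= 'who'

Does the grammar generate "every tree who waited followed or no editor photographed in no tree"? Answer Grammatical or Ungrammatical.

Ungrammatical

For S → NP VP, every NP-prefix leaves a non-VP remainder: after 'every tree' the remainder is not a VP; after 'every tree who waited' the remainder is not a VP. The alternative S rule S → S Conj S likewise has no satisfying split.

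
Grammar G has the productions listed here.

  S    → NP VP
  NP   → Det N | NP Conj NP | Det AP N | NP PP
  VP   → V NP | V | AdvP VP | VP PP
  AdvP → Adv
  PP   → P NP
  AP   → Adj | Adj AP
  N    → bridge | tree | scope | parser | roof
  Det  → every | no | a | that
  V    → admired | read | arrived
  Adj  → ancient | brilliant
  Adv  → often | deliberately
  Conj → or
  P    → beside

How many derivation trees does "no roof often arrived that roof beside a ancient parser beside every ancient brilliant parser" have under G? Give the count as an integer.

Two of the 9 distinct bracketings:
[S [NP [Det no] [N roof]] [VP [AdvP [Adv often]] [VP [V arrived] [NP [NP [Det that] [N roof]] [PP [P beside] [NP [NP [Det a] [AP [Adj ancient]] [N parser]] [PP [P beside] [NP [Det every] [AP [Adj ancient] [AP [Adj brilliant]]] [N parser]]]]]]]]]
[S [NP [Det no] [N roof]] [VP [AdvP [Adv often]] [VP [V arrived] [NP [NP [NP [Det that] [N roof]] [PP [P beside] [NP [Det a] [AP [Adj ancient]] [N parser]]]] [PP [P beside] [NP [Det every] [AP [Adj ancient] [AP [Adj brilliant]]] [N parser]]]]]]]
The trees differ in how a recursive rule is bracketed over the same span.

9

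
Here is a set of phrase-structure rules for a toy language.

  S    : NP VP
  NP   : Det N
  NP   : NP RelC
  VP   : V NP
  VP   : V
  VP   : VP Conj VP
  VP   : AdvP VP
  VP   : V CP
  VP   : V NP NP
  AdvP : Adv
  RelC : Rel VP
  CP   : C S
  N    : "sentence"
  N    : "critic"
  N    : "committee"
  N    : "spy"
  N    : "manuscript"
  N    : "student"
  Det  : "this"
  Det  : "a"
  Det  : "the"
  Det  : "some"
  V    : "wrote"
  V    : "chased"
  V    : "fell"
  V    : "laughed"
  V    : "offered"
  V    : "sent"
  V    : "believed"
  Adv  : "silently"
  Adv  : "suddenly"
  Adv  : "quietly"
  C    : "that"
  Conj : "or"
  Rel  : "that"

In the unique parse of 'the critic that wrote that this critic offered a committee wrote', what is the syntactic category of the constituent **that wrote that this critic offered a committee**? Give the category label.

RelC

S
  NP
    NP
      Det: the
      N: critic
    RelC
      Rel: that
      VP
        V: wrote
        CP
          C: that
          S
            NP
              Det: this
              N: critic
            VP
              V: offered
              NP
                Det: a
                N: committee
  VP
    V: wrote
The span 'that wrote that this critic offered a committee' is the RelC node built by RelC → Rel VP.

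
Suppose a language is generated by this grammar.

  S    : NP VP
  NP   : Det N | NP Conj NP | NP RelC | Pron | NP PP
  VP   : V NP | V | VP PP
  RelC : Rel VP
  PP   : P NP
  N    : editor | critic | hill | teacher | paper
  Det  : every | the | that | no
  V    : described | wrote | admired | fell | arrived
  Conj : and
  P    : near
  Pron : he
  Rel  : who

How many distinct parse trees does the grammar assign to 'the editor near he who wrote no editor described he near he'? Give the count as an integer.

4

Two of the 4 distinct bracketings:
[S [NP [NP [NP [Det the] [N editor]] [PP [P near] [NP [Pron he]]]] [RelC [Rel who] [VP [V wrote] [NP [Det no] [N editor]]]]] [VP [V described] [NP [NP [Pron he]] [PP [P near] [NP [Pron he]]]]]]
[S [NP [NP [NP [Det the] [N editor]] [PP [P near] [NP [Pron he]]]] [RelC [Rel who] [VP [V wrote] [NP [Det no] [N editor]]]]] [VP [VP [V described] [NP [Pron he]]] [PP [P near] [NP [Pron he]]]]]
The difference turns on whether VP → VP PP is used at the relevant span, versus an alternative expansion of VP.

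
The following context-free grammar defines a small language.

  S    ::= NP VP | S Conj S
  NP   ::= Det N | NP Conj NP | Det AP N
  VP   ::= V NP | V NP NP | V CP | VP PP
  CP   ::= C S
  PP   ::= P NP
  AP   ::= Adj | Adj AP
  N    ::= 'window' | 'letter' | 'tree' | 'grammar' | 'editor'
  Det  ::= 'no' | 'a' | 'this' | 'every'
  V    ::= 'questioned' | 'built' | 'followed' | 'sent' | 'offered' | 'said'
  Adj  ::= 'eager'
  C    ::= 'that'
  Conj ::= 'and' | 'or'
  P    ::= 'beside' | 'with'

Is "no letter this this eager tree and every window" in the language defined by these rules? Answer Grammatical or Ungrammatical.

A Det word can never sit immediately before a Det word in any string this grammar generates, so the substring 'this this' rules out a derivation.

Ungrammatical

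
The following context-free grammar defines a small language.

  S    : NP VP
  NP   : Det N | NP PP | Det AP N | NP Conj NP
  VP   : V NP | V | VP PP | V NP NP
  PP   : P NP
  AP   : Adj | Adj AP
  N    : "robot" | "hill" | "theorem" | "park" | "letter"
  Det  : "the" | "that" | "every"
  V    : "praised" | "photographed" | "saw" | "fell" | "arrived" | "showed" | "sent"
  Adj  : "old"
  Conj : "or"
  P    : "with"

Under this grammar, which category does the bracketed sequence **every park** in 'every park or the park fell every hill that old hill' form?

[S [NP [NP [Det every] [N park]] [Conj or] [NP [Det the] [N park]]] [VP [V fell] [NP [Det every] [N hill]] [NP [Det that] [AP [Adj old]] [N hill]]]]
The span 'every park' is the NP node built by NP → Det N.

NP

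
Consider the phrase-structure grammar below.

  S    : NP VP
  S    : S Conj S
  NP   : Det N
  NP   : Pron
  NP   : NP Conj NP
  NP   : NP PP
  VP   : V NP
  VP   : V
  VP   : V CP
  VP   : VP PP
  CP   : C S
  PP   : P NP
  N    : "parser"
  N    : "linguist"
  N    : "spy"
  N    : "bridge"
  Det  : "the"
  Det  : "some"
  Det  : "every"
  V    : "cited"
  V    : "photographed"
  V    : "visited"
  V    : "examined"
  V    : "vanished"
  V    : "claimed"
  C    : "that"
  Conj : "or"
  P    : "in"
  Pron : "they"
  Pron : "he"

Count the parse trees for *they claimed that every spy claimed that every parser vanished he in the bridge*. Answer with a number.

4

Two of the 4 distinct bracketings:
[S [NP [Pron they]] [VP [V claimed] [CP [C that] [S [NP [Det every] [N spy]] [VP [V claimed] [CP [C that] [S [NP [Det every] [N parser]] [VP [V vanished] [NP [NP [Pron he]] [PP [P in] [NP [Det the] [N bridge]]]]]]]]]]]]
[S [NP [Pron they]] [VP [V claimed] [CP [C that] [S [NP [Det every] [N spy]] [VP [V claimed] [CP [C that] [S [NP [Det every] [N parser]] [VP [VP [V vanished] [NP [Pron he]]] [PP [P in] [NP [Det the] [N bridge]]]]]]]]]]]
The difference turns on whether NP → NP PP is used at the relevant span, versus an alternative expansion of NP.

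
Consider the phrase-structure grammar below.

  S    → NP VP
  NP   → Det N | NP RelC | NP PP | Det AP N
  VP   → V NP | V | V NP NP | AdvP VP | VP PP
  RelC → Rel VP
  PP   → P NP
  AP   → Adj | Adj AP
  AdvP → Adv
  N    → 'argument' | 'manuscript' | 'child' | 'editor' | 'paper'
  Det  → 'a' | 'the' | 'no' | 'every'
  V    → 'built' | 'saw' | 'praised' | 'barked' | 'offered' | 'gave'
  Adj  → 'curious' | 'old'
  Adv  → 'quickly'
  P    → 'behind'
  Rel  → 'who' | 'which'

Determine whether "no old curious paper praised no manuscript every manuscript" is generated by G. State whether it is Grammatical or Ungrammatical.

Grammatical

[S [NP [Det no] [AP [Adj old] [AP [Adj curious]]] [N paper]] [VP [V praised] [NP [Det no] [N manuscript]] [NP [Det every] [N manuscript]]]]
Every word is introduced by a lexical rule and the phrasal rules combine the resulting categories into a single S.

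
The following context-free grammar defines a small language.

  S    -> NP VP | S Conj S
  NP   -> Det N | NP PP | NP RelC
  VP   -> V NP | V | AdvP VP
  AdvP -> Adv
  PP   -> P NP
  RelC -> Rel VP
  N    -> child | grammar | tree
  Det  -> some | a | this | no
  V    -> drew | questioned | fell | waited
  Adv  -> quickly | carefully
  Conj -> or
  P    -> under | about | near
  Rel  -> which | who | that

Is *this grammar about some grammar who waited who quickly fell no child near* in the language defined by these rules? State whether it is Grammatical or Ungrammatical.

For S → NP VP, every NP-prefix leaves a non-VP remainder: after 'this grammar' the remainder is not a VP; after 'this grammar about some grammar' the remainder is not a VP; after 'this grammar about some grammar who waited' the remainder is not a VP (and 2 more). The alternative S rule S → S Conj S likewise has no satisfying split.

Ungrammatical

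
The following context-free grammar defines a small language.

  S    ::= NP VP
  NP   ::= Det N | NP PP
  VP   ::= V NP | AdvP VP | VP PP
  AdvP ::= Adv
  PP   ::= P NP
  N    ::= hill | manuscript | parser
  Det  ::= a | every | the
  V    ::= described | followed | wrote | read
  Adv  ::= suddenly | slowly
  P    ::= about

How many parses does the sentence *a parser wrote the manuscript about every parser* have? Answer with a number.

2

The two bracketings:
[S [NP [Det a] [N parser]] [VP [V wrote] [NP [NP [Det the] [N manuscript]] [PP [P about] [NP [Det every] [N parser]]]]]]
[S [NP [Det a] [N parser]] [VP [VP [V wrote] [NP [Det the] [N manuscript]]] [PP [P about] [NP [Det every] [N parser]]]]]
The difference turns on whether NP → NP PP is used at the relevant span, versus an alternative expansion of NP.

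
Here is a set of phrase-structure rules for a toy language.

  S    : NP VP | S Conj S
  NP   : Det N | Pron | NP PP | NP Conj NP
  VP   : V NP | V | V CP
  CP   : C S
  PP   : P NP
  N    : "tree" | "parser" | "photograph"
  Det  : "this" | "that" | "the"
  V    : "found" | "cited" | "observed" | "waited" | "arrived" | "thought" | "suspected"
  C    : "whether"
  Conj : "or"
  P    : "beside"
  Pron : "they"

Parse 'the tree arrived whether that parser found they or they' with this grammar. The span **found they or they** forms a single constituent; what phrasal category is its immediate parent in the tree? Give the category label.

[S [NP [Det the] [N tree]] [VP [V arrived] [CP [C whether] [S [NP [Det that] [N parser]] [VP [V found] [NP [NP [Pron they]] [Conj or] [NP [Pron they]]]]]]]]
The span 'found they or they' is the VP node built by VP → V NP.
Its mother is the S built by S → NP VP.

S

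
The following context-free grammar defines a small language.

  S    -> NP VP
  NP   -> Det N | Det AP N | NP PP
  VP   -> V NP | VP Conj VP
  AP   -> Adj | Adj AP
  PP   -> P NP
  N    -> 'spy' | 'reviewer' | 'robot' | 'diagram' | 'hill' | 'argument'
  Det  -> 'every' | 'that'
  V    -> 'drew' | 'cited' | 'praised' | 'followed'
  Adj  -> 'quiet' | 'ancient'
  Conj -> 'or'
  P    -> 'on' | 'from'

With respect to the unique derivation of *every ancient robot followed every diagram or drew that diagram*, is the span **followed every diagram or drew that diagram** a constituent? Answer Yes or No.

[S [NP [Det every] [AP [Adj ancient]] [N robot]] [VP [VP [V followed] [NP [Det every] [N diagram]]] [Conj or] [VP [V drew] [NP [Det that] [N diagram]]]]]
The words 'followed every diagram or drew that diagram' are exhaustively dominated by a single VP node (built by VP → VP Conj VP), so they form a constituent.

Yes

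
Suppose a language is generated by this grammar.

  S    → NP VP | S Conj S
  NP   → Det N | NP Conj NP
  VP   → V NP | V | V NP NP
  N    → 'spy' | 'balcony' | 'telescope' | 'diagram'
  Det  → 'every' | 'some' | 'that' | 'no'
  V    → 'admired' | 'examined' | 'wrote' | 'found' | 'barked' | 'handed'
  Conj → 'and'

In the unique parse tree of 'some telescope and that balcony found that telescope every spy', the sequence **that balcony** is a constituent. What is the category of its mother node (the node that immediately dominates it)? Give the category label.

[S [NP [NP [Det some] [N telescope]] [Conj and] [NP [Det that] [N balcony]]] [VP [V found] [NP [Det that] [N telescope]] [NP [Det every] [N spy]]]]
The span 'that balcony' is the NP node built by NP → Det N.
Its mother is the NP built by NP → NP Conj NP.

NP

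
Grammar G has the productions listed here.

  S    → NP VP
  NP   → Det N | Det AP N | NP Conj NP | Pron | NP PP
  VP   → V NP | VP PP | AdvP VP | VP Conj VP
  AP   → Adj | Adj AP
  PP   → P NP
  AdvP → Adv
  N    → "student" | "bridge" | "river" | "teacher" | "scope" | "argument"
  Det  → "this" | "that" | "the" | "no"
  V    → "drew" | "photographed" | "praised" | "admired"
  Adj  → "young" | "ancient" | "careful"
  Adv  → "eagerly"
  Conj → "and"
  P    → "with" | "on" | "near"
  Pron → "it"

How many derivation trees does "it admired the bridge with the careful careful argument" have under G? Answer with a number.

The two bracketings:
[S [NP [Pron it]] [VP [V admired] [NP [NP [Det the] [N bridge]] [PP [P with] [NP [Det the] [AP [Adj careful] [AP [Adj careful]]] [N argument]]]]]]
[S [NP [Pron it]] [VP [VP [V admired] [NP [Det the] [N bridge]]] [PP [P with] [NP [Det the] [AP [Adj careful] [AP [Adj careful]]] [N argument]]]]]
The difference turns on whether NP → NP PP is used at the relevant span, versus an alternative expansion of NP.

2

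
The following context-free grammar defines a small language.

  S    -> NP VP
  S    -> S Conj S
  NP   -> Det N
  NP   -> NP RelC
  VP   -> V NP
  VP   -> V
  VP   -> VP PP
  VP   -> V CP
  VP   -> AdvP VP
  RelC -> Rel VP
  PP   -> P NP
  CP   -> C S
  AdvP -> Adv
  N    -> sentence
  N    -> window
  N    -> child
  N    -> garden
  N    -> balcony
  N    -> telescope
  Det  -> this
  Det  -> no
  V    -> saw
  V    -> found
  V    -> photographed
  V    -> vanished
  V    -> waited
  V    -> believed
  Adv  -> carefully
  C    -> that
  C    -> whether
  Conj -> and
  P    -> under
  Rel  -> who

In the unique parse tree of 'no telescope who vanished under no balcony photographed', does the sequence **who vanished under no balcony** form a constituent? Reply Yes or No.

Yes

[S [NP [NP [Det no] [N telescope]] [RelC [Rel who] [VP [VP [V vanished]] [PP [P under] [NP [Det no] [N balcony]]]]]] [VP [V photographed]]]
The words 'who vanished under no balcony' are exhaustively dominated by a single RelC node (built by RelC → Rel VP), so they form a constituent.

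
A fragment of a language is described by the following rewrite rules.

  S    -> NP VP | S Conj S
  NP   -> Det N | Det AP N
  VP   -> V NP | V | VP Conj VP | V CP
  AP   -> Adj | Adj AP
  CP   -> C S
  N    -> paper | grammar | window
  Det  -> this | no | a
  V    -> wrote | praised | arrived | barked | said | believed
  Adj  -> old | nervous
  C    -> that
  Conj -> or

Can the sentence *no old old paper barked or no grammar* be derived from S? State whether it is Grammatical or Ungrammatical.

Ungrammatical

For S → NP VP, the only prefix that parses as NP is 'no old old paper', but the remainder 'barked or no grammar' is not a VP under these rules. The alternative S rule S → S Conj S likewise has no satisfying split.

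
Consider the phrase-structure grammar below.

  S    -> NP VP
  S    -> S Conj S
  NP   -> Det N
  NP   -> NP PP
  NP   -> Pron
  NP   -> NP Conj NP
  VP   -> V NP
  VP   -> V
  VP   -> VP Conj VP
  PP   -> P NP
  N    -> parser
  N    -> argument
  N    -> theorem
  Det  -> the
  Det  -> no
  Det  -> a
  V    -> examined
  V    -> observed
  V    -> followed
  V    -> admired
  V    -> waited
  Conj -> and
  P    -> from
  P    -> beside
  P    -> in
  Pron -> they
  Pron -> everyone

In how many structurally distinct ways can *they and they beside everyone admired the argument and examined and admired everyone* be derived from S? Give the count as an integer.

4

Two of the 4 distinct bracketings:
[S [NP [NP [NP [Pron they]] [Conj and] [NP [Pron they]]] [PP [P beside] [NP [Pron everyone]]]] [VP [VP [V admired] [NP [Det the] [N argument]]] [Conj and] [VP [VP [V examined]] [Conj and] [VP [V admired] [NP [Pron everyone]]]]]]
[S [NP [NP [NP [Pron they]] [Conj and] [NP [Pron they]]] [PP [P beside] [NP [Pron everyone]]]] [VP [VP [VP [V admired] [NP [Det the] [N argument]]] [Conj and] [VP [V examined]]] [Conj and] [VP [V admired] [NP [Pron everyone]]]]]
The trees differ in how a recursive rule is bracketed over the same span.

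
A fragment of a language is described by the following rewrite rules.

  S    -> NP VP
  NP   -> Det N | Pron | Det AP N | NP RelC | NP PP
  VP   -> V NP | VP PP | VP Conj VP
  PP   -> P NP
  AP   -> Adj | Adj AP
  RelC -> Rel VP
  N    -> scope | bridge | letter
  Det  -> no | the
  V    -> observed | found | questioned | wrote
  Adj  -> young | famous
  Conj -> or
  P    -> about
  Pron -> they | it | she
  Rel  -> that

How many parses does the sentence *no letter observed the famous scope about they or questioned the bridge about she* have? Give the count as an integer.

Two of the 6 distinct bracketings:
[S [NP [Det no] [N letter]] [VP [VP [VP [V observed] [NP [NP [Det the] [AP [Adj famous]] [N scope]] [PP [P about] [NP [Pron they]]]]] [Conj or] [VP [V questioned] [NP [Det the] [N bridge]]]] [PP [P about] [NP [Pron she]]]]]
[S [NP [Det no] [N letter]] [VP [VP [VP [VP [V observed] [NP [Det the] [AP [Adj famous]] [N scope]]] [PP [P about] [NP [Pron they]]]] [Conj or] [VP [V questioned] [NP [Det the] [N bridge]]]] [PP [P about] [NP [Pron she]]]]]
The difference turns on whether NP → NP PP is used at the relevant span, versus an alternative expansion of NP.

6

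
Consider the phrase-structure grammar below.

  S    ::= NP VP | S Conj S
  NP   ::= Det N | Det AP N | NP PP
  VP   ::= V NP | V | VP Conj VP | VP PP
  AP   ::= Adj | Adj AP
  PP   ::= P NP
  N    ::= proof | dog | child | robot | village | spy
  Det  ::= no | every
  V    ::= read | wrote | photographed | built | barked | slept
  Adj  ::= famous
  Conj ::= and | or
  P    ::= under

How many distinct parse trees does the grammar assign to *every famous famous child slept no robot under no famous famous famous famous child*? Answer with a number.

2

The two bracketings:
[S [NP [Det every] [AP [Adj famous] [AP [Adj famous]]] [N child]] [VP [V slept] [NP [NP [Det no] [N robot]] [PP [P under] [NP [Det no] [AP [Adj famous] [AP [Adj famous] [AP [Adj famous] [AP [Adj famous]]]]] [N child]]]]]]
[S [NP [Det every] [AP [Adj famous] [AP [Adj famous]]] [N child]] [VP [VP [V slept] [NP [Det no] [N robot]]] [PP [P under] [NP [Det no] [AP [Adj famous] [AP [Adj famous] [AP [Adj famous] [AP [Adj famous]]]]] [N child]]]]]
The difference turns on whether NP → NP PP is used at the relevant span, versus an alternative expansion of NP.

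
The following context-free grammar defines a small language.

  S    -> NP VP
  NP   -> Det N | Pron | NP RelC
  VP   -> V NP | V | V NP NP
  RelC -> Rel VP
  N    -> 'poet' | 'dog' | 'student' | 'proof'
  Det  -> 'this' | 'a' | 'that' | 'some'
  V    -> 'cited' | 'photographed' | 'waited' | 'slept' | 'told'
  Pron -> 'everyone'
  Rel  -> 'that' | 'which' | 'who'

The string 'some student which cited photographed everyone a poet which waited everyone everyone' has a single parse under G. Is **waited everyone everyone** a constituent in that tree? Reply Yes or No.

[S [NP [NP [Det some] [N student]] [RelC [Rel which] [VP [V cited]]]] [VP [V photographed] [NP [Pron everyone]] [NP [NP [Det a] [N poet]] [RelC [Rel which] [VP [V waited] [NP [Pron everyone]] [NP [Pron everyone]]]]]]]
The words 'waited everyone everyone' are exhaustively dominated by a single VP node (built by VP → V NP NP), so they form a constituent.

Yes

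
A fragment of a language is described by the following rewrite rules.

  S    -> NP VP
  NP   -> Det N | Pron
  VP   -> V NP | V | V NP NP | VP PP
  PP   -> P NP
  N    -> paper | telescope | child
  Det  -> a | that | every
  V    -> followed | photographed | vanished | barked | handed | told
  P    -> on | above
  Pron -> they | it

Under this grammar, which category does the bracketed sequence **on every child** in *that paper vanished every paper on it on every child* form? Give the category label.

PP

S
  NP
    Det: that
    N: paper
  VP
    VP
      VP
        V: vanished
        NP
          Det: every
          N: paper
      PP
        P: on
        NP
          Pron: it
    PP
      P: on
      NP
        Det: every
        N: child
The span 'on every child' is the PP node built by PP → P NP.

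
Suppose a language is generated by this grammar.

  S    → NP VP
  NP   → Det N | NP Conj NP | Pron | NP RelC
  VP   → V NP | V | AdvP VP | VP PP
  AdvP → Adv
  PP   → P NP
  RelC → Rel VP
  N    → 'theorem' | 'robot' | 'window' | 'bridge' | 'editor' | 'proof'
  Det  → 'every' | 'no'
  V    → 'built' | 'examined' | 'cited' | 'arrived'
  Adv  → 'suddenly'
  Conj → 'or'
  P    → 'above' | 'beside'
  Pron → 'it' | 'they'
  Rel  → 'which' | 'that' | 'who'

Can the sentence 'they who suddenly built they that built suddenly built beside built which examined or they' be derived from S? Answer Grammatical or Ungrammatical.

Ungrammatical

A P word can never sit immediately before a V word in any string this grammar generates, so the substring 'beside built' rules out a derivation.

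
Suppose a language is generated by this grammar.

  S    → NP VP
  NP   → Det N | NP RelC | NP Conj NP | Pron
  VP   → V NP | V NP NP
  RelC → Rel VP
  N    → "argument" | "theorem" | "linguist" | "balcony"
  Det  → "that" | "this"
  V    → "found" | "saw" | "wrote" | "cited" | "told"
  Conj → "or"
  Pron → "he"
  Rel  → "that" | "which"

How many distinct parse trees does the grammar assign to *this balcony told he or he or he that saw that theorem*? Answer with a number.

Two of the 5 distinct bracketings:
[S [NP [Det this] [N balcony]] [VP [V told] [NP [NP [NP [Pron he]] [Conj or] [NP [NP [Pron he]] [Conj or] [NP [Pron he]]]] [RelC [Rel that] [VP [V saw] [NP [Det that] [N theorem]]]]]]]
[S [NP [Det this] [N balcony]] [VP [V told] [NP [NP [NP [NP [Pron he]] [Conj or] [NP [Pron he]]] [Conj or] [NP [Pron he]]] [RelC [Rel that] [VP [V saw] [NP [Det that] [N theorem]]]]]]]
The trees differ in how a recursive rule is bracketed over the same span.

5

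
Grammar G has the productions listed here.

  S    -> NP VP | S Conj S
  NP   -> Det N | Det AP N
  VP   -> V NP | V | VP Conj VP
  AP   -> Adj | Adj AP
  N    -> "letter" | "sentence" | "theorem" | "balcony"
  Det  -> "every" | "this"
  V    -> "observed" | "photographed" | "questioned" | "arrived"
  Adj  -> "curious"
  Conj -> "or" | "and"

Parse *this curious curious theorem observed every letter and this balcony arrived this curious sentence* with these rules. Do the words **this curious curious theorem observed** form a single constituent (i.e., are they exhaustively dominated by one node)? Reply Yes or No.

[S [S [NP [Det this] [AP [Adj curious] [AP [Adj curious]]] [N theorem]] [VP [V observed] [NP [Det every] [N letter]]]] [Conj and] [S [NP [Det this] [N balcony]] [VP [V arrived] [NP [Det this] [AP [Adj curious]] [N sentence]]]]]
The smallest constituent containing 'this curious curious theorem observed' is the S spanning 'this curious curious theorem observed every letter'; no single node in the tree dominates exactly the given words.

No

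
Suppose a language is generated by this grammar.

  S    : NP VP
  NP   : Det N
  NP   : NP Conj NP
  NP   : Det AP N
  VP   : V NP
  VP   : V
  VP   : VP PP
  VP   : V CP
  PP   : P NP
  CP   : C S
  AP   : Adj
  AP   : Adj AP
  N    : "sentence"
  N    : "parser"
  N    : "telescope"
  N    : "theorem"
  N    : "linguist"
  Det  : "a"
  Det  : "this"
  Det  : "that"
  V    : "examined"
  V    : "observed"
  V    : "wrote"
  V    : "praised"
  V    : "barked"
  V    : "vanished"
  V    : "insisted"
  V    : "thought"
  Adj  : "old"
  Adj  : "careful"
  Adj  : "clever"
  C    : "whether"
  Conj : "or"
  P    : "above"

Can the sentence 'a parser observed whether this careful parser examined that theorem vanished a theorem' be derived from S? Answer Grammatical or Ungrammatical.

For S → NP VP, the only prefix that parses as NP is 'a parser', but the remainder 'observed whether this careful parser examined that theorem vanished a theorem' is not a VP under these rules.

Ungrammatical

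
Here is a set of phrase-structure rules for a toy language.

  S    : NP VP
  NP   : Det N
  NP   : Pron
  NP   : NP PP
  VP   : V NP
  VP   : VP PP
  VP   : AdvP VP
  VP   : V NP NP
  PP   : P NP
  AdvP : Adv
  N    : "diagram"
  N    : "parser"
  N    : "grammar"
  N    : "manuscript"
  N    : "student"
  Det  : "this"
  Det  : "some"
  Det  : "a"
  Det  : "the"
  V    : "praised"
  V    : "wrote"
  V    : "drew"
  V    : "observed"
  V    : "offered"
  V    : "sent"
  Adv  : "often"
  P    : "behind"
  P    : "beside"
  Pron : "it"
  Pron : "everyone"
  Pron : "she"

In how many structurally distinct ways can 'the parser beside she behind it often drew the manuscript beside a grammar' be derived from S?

6

Two of the 6 distinct bracketings:
[S [NP [NP [Det the] [N parser]] [PP [P beside] [NP [NP [Pron she]] [PP [P behind] [NP [Pron it]]]]]] [VP [VP [AdvP [Adv often]] [VP [V drew] [NP [Det the] [N manuscript]]]] [PP [P beside] [NP [Det a] [N grammar]]]]]
[S [NP [NP [Det the] [N parser]] [PP [P beside] [NP [NP [Pron she]] [PP [P behind] [NP [Pron it]]]]]] [VP [AdvP [Adv often]] [VP [V drew] [NP [NP [Det the] [N manuscript]] [PP [P beside] [NP [Det a] [N grammar]]]]]]]
The difference turns on whether VP → VP PP is used at the relevant span, versus an alternative expansion of VP.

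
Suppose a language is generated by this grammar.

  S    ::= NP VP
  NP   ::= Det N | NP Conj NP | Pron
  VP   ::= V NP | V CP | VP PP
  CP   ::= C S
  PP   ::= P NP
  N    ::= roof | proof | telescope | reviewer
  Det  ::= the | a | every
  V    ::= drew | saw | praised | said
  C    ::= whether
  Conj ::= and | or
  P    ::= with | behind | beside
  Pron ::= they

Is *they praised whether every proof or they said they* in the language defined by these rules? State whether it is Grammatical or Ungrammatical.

S
  NP
    Pron: they
  VP
    V: praised
    CP
      C: whether
      S
        NP
          NP
            Det: every
            N: proof
          Conj: or
          NP
            Pron: they
        VP
          V: said
          NP
            Pron: they
Every word is introduced by a lexical rule and the phrasal rules combine the resulting categories into a single S.

Grammatical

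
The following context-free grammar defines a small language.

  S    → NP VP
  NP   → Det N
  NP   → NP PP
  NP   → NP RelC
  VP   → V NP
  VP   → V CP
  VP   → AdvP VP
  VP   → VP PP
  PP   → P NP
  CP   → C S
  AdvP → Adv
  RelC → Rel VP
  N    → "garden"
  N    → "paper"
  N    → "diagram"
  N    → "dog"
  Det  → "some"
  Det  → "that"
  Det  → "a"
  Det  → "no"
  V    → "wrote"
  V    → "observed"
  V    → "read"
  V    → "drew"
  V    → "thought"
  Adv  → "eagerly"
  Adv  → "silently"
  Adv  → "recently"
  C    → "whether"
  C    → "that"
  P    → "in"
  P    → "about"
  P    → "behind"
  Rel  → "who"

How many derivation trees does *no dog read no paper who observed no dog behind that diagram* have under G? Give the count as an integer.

Two of the 4 distinct bracketings:
[S [NP [Det no] [N dog]] [VP [V read] [NP [NP [NP [Det no] [N paper]] [RelC [Rel who] [VP [V observed] [NP [Det no] [N dog]]]]] [PP [P behind] [NP [Det that] [N diagram]]]]]]
[S [NP [Det no] [N dog]] [VP [V read] [NP [NP [Det no] [N paper]] [RelC [Rel who] [VP [V observed] [NP [NP [Det no] [N dog]] [PP [P behind] [NP [Det that] [N diagram]]]]]]]]]
The trees differ in how a recursive rule is bracketed over the same span.

4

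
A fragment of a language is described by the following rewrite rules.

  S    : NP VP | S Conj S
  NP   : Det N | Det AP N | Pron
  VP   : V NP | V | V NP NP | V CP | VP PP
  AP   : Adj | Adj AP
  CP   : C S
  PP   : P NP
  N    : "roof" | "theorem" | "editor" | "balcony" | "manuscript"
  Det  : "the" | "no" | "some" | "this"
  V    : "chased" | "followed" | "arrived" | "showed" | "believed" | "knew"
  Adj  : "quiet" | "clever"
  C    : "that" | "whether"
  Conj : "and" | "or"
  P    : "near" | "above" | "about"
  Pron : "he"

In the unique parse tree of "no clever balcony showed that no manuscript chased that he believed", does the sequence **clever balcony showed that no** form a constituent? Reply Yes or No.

No

[S [NP [Det no] [AP [Adj clever]] [N balcony]] [VP [V showed] [CP [C that] [S [NP [Det no] [N manuscript]] [VP [V chased] [CP [C that] [S [NP [Pron he]] [VP [V believed]]]]]]]]]
The smallest constituent containing 'clever balcony showed that no' is the S spanning 'no clever balcony showed that no manuscript chased that he believed'; no single node in the tree dominates exactly the given words.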